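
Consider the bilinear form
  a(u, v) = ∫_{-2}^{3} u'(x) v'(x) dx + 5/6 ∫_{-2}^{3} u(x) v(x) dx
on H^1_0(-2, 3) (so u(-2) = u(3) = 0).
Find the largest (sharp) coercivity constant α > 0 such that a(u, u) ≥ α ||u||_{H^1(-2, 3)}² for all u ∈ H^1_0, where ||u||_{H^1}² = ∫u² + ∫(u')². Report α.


α = (π^2 + 125/6)/(π^2 + 25)

Coercivity of a(·,·) on H^1_0(-2, 3) means a(u, u) ≥ α ||u||_{H^1}² for every u ∈ H^1_0.
The interval has length L = 5, and Poincaré/coercivity depend only on L. Here a(u, u) = ∫(u')² + (5/6)·∫u².
Here 0 < c = 5/6 < 1. The condition a(u,u) ≥ α||u||_{H^1}² reads (1−α)∫(u')² ≥ (α−c)∫u². Any admissible α is ≤ 1 (rapidly oscillating u have ∫u²/∫(u')² → 0), and α = 1 would force 0 ≥ (1−c)∫u², impossible since c < 1; so 1−α > 0. By the sharp Poincaré inequality on H^1_0 of an interval of length L, ∫(u')² ≥ (π/L)²∫u² with equality for the first sine mode sin(π(x−x₀)/L) (x₀ the left endpoint), so the inequality holds for all u iff (1−α)(π/L)² ≥ α − c, i.e. α ≤ ((π/L)² + c)/((π/L)² + 1) = (1 + c(L/π)²)/(1 + (L/π)²). With (π/L)² = π^2/25 and c = 5/6, the largest admissible constant is α = ((π/L)² + c)/((π/L)² + 1).
Simplifying, α = (π^2 + 125/6)/(π^2 + 25).


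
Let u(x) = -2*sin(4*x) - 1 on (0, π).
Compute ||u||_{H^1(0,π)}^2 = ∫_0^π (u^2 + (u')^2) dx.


||u||_{H^1(0,π)}^2 = 35*π

u'(x) = -8*cos(4*x).
Expand u² and (u')² and integrate term by term on (0, π), using: for integers n ≥ 1, ∫_0^π sin²(nx) dx = ∫_0^π cos²(nx) dx = π/2; for n ≠ n', ∫_0^π sin(nx)sin(n'x) dx = ∫_0^π cos(nx)cos(n'x) dx = 0; and by product-to-sum, ∫_0^π sin(nx)cos(n'x) dx = ½∫_0^π [sin((n+n')x) + sin((n−n')x)] dx, which is 0 when n+n' is even and 2n/(n²−n'²) when n+n' is odd (it need not vanish on (0, π)). For the constant mode: ∫_0^π 1 dx = π, ∫_0^π cos(nx) dx = 0, ∫_0^π sin(nx) dx = (1−(−1)^n)/n.
  u² squared terms: (-1)²·∫1 dx = 1·π = π;  (-2)²·∫sin(4x)² dx = 4·π/2 = 2*π.
  u² cross terms: 2·(-1)·(-2)·∫1·sin(4x) dx = 4·(0) = 0.
  So ∫_0^π u² dx = π + 2*π + 0 = 3*π.
  (u')² squared terms: (-8)²·∫cos(4x)² dx = 64·π/2 = 32*π.
  So ∫_0^π (u')² dx = 32*π.
||u||_{H^1}^2 = (3*π) + (32*π) = 35*π.


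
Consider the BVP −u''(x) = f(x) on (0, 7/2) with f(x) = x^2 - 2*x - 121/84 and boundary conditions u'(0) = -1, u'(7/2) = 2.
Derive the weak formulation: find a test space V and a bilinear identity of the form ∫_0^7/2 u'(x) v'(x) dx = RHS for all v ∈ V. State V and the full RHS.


V = H^1(0, 7/2) (v unrestricted at boundary; u is determined up to an additive constant); weak form: ∫_0^7/2 u'v' dx = ∫_0^7/2 (x^2 - 2*x - 121/84) v dx + 2·v(7/2) + v(0) for all v ∈ V.

Multiply both sides by a test function v and integrate from 0 to 7/2:
  ∫_0^7/2 −u''(x) v(x) dx = ∫_0^7/2 f(x) v(x) dx.
Integrate the LHS by parts once:
  ∫_0^7/2 −u'' v dx = −[u'(x) v(x)]_0^7/2 + ∫_0^7/2 u'(x) v'(x) dx.
Thus ∫_0^7/2 u'(x) v'(x) dx = ∫_0^7/2 f(x) v(x) dx + [u'(x) v(x)]_0^7/2.
Choose V so that boundary terms are either known or forced to vanish.
u has inhomogeneous Neumann u'(0) = -1, u'(7/2) = 2. [u' v]_0^7/2 = (2)·v(7/2) − (-1)·v(0) = 2·v(7/2) + v(0). Take V = H^1(0, 7/2); boundary term becomes part of RHS.
Weak formulation: find u (satisfying any essential BC) such that ∫_0^7/2 u'(x) v'(x) dx = ∫_0^7/2 f v dx + 2·v(7/2) + v(0) for all v ∈ V (Neumann data are natural BCs: they enter the RHS as boundary terms).
Substituting f(x) = x^2 - 2*x - 121/84, the right-hand side is ∫_0^7/2 (x^2 - 2*x - 121/84) v dx + 2·v(7/2) + v(0).
Compatibility check (pure Neumann): taking v ≡ 1 ∈ V gives 0 = ∫_0^7/2 f dx + (2) − (-1), i.e. ∫_0^7/2 f dx must equal u'(0) − u'(7/2) = -3. Indeed ∫_0^7/2 (x^2 - 2*x - 121/84) dx = -3, so the data are compatible. The solution is then unique only up to an additive constant (fix it e.g. by requiring ∫_0^7/2 u dx = 0).


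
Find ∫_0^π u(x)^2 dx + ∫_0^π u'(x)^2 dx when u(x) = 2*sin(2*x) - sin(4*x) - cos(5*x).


||u||_{H^1(0,π)}^2 = -1664/63 + 63*π/2

u'(x) = 5*sin(5*x) + 4*cos(2*x) - 4*cos(4*x).
Expand u² and (u')² and integrate term by term on (0, π), using: for integers n ≥ 1, ∫_0^π sin²(nx) dx = ∫_0^π cos²(nx) dx = π/2; for n ≠ n', ∫_0^π sin(nx)sin(n'x) dx = ∫_0^π cos(nx)cos(n'x) dx = 0; and by product-to-sum, ∫_0^π sin(nx)cos(n'x) dx = ½∫_0^π [sin((n+n')x) + sin((n−n')x)] dx, which is 0 when n+n' is even and 2n/(n²−n'²) when n+n' is odd (it need not vanish on (0, π)).
  u² squared terms: (-1)²·∫cos(5x)² dx = 1·π/2 = π/2;  (-1)²·∫sin(4x)² dx = 1·π/2 = π/2;  (2)²·∫sin(2x)² dx = 4·π/2 = 2*π.
  u² cross terms: 2·(-1)·(-1)·∫cos(5x)·sin(4x) dx = 2·(-8/9) = -16/9;  2·(-1)·(2)·∫cos(5x)·sin(2x) dx = -4·(-4/21) = 16/21;  2·(-1)·(2)·∫sin(4x)·sin(2x) dx = -4·(0) = 0.
  So ∫_0^π u² dx = π/2 + π/2 + 2*π − 16/9 + 16/21 + 0 = -64/63 + 3*π.
  (u')² squared terms: (-4)²·∫cos(4x)² dx = 16·π/2 = 8*π;  (4)²·∫cos(2x)² dx = 16·π/2 = 8*π;  (5)²·∫sin(5x)² dx = 25·π/2 = 25*π/2.
  (u')² cross terms: 2·(-4)·(4)·∫cos(4x)·cos(2x) dx = -32·(0) = 0;  2·(-4)·(5)·∫cos(4x)·sin(5x) dx = -40·(10/9) = -400/9;  2·(4)·(5)·∫cos(2x)·sin(5x) dx = 40·(10/21) = 400/21.
  So ∫_0^π (u')² dx = 8*π + 8*π + 25*π/2 + 0 − 400/9 + 400/21 = -1600/63 + 57*π/2.
||u||_{H^1}^2 = (-64/63 + 3*π) + (-1600/63 + 57*π/2) = -1664/63 + 63*π/2.


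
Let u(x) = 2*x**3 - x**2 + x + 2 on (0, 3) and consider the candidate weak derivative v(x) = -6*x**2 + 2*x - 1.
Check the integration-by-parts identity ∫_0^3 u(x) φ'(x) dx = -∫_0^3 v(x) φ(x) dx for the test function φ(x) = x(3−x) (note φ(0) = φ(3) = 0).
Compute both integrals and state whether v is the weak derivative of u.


LHS = -639/10, RHS = 639/10. No, v is not the weak derivative of u.

u(x) = 2*x**3 - x**2 + x + 2, classical derivative u'(x) = 6*x**2 - 2*x + 1.
φ(x) = x(3−x), so φ'(x) = 3 - 2*x.
Note φ(0) = φ(3) = 0, so the boundary term u·φ vanishes.
LHS = ∫_0^3 u(x) φ'(x) dx = ∫_0^3 (-4*x^4 + 8*x^3 - 5*x^2 - x + 6) dx. Term by term:
  ∫_0^3 -4*x^4 dx = -972/5;  ∫_0^3 8*x^3 dx = 162;  ∫_0^3 -5*x^2 dx = -45;
  ∫_0^3 -x dx = -9/2;  ∫_0^3 6 dx = 18.
Sum: -972/5 + 162 − 45 − 9/2 + 18 = -639/10.
So LHS = -639/10.
∫_0^3 v(x) φ(x) dx = ∫_0^3 (6*x^4 - 20*x^3 + 7*x^2 - 3*x) dx. Term by term:
  ∫_0^3 6*x^4 dx = 1458/5;  ∫_0^3 -20*x^3 dx = -405;  ∫_0^3 7*x^2 dx = 63;
  ∫_0^3 -3*x dx = -27/2.
Sum: 1458/5 − 405 + 63 − 27/2 = -639/10.
So RHS = -∫_0^3 v(x) φ(x) dx = 639/10.
LHS − RHS = -639/5 ≠ 0, so the identity fails.
(For a valid weak derivative the identity must hold for EVERY test function, in particular this one. The failure shows v is NOT the weak derivative of u.)
Correct weak derivative would be u'(x) = 6*x**2 - 2*x + 1.


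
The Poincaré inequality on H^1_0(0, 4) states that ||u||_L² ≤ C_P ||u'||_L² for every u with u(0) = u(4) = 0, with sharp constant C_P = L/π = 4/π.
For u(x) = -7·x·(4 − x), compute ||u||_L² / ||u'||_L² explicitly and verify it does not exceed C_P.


||u||_L² / ||u'||_L² = 2*sqrt(10)/5 < C_P = 4/π.

u(x) = -7·x·(4 − x), so u'(x) = 14*x - 28.
u(x) = -7·x·(4 − x) vanishes at x = 0 and x = 4, so u ∈ H^1_0(0, 4). Differentiate via the product rule and integrate the resulting polynomials term by term.
  ∫_0^4 u² dx = ∫_0^4 (49*x^4 - 392*x^3 + 784*x^2) dx. Term by term:
    ∫_0^4 49*x^4 dx = 50176/5;  ∫_0^4 -392*x^3 dx = -25088;  ∫_0^4 784*x^2 dx = 50176/3.
  Sum: 50176/5 − 25088 + 50176/3 = 25088/15.
  ∫_0^4 (u')² dx = ∫_0^4 (196*x^2 - 784*x + 784) dx. Term by term:
    ∫_0^4 196*x^2 dx = 12544/3;  ∫_0^4 -784*x dx = -6272;  ∫_0^4 784 dx = 3136.
  Sum: 12544/3 − 6272 + 3136 = 3136/3.
∫_0^4 u² dx = 25088/15, so ||u||_L² = 112*sqrt(30)/15.
∫_0^4 (u')² dx = 3136/3, so ||u'||_L² = 56*sqrt(3)/3.
Ratio ||u||_L² / ||u'||_L² = 2*sqrt(10)/5.
Sharp Poincaré constant on H^1_0(0, 4) is C_P = L/π = 4/π, achieved by sin(π/4·x).
A polynomial bump cannot attain the sharp Poincaré constant (only the first sine eigenfunction does), so the ratio is strictly less than C_P, consistent with ||u||_L² ≤ C_P ||u'||_L².


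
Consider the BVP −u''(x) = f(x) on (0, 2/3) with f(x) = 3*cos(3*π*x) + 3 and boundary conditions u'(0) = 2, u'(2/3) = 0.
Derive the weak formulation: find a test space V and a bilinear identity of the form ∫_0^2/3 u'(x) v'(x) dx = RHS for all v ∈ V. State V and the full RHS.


V = H^1(0, 2/3) (v unrestricted at boundary; u is determined up to an additive constant); weak form: ∫_0^2/3 u'v' dx = ∫_0^2/3 (3*cos(3*π*x) + 3) v dx − 2·v(0) for all v ∈ V.

Multiply both sides by a test function v and integrate from 0 to 2/3:
  ∫_0^2/3 −u''(x) v(x) dx = ∫_0^2/3 f(x) v(x) dx.
Integrate the LHS by parts once:
  ∫_0^2/3 −u'' v dx = −[u'(x) v(x)]_0^2/3 + ∫_0^2/3 u'(x) v'(x) dx.
Thus ∫_0^2/3 u'(x) v'(x) dx = ∫_0^2/3 f(x) v(x) dx + [u'(x) v(x)]_0^2/3.
Choose V so that boundary terms are either known or forced to vanish.
u has inhomogeneous Neumann u'(0) = 2, u'(2/3) = 0. [u' v]_0^2/3 = (0)·v(2/3) − (2)·v(0) = − 2·v(0). Take V = H^1(0, 2/3); boundary term becomes part of RHS.
Weak formulation: find u (satisfying any essential BC) such that ∫_0^2/3 u'(x) v'(x) dx = ∫_0^2/3 f v dx − 2·v(0) for all v ∈ V (Neumann data are natural BCs: they enter the RHS as boundary terms).
Substituting f(x) = 3*cos(3*π*x) + 3, the right-hand side is ∫_0^2/3 (3*cos(3*π*x) + 3) v dx − 2·v(0).
Compatibility check (pure Neumann): taking v ≡ 1 ∈ V gives 0 = ∫_0^2/3 f dx + (0) − (2), i.e. ∫_0^2/3 f dx must equal u'(0) − u'(2/3) = 2. Indeed ∫_0^2/3 (3*cos(3*π*x) + 3) dx = 2, so the data are compatible. The solution is then unique only up to an additive constant (fix it e.g. by requiring ∫_0^2/3 u dx = 0).


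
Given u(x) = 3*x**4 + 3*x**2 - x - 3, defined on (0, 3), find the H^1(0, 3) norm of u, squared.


||u||_{H^1}^2 = 1059729/14

The H^1 norm (squared) on an interval (0, L) is
  ||u||_{H^1}^2 = ∫_0^L u(x)^2 dx + ∫_0^L u'(x)^2 dx.
Compute u'(x) = 12*x**3 + 6*x - 1.
Then u(x)^2 = 9*x**8 + 18*x**6 - 6*x**5 - 9*x**4 - 6*x**3 - 17*x**2 + 6*x + 9 and u'(x)^2 = 144*x**6 + 144*x**4 - 24*x**3 + 36*x**2 - 12*x + 1.
Integrate each monomial from 0 to 3 using ∫_0^3 c·x^n dx = c·3^(n+1)/(n+1):
  ∫_0^3 u(x)^2 dx = ∫_0^3 (9*x^8 + 18*x^6 - 6*x^5 - 9*x^4 - 6*x^3 - 17*x^2 + 6*x + 9) dx. Term by term:
    ∫_0^3 9*x^8 dx = 19683;  ∫_0^3 18*x^6 dx = 39366/7;  ∫_0^3 -6*x^5 dx = -729;
    ∫_0^3 -9*x^4 dx = -2187/5;  ∫_0^3 -6*x^3 dx = -243/2;  ∫_0^3 -17*x^2 dx = -153;
    ∫_0^3 6*x dx = 27;  ∫_0^3 9 dx = 27.
  Sum: 19683 + 39366/7 − 729 − 2187/5 − 243/2 − 153 + 27 + 27 = 1674387/70.
  ∫_0^3 u'(x)^2 dx = ∫_0^3 (144*x^6 + 144*x^4 - 24*x^3 + 36*x^2 - 12*x + 1) dx. Term by term:
    ∫_0^3 144*x^6 dx = 314928/7;  ∫_0^3 144*x^4 dx = 34992/5;  ∫_0^3 -24*x^3 dx = -486;
    ∫_0^3 36*x^2 dx = 324;  ∫_0^3 -12*x dx = -54;  ∫_0^3 1 dx = 3.
  Sum: 314928/7 + 34992/5 − 486 + 324 − 54 + 3 = 1812129/35.
Adding: ||u||_{H^1}^2 = 1674387/70 + 1812129/35 = 1059729/14.


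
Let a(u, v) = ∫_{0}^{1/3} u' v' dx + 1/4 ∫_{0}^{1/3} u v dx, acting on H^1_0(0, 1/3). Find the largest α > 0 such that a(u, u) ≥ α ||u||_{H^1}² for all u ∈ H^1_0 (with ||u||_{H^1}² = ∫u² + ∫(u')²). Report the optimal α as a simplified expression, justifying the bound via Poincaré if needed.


α = (1 + 36*π^2)/(4*(1 + 9*π^2))

Coercivity of a(·,·) on H^1_0(0, 1/3) means a(u, u) ≥ α ||u||_{H^1}² for every u ∈ H^1_0.
The interval has length L = 1/3, and Poincaré/coercivity depend only on L. Here a(u, u) = ∫(u')² + (1/4)·∫u².
Here 0 < c = 1/4 < 1. The condition a(u,u) ≥ α||u||_{H^1}² reads (1−α)∫(u')² ≥ (α−c)∫u². Any admissible α is ≤ 1 (rapidly oscillating u have ∫u²/∫(u')² → 0), and α = 1 would force 0 ≥ (1−c)∫u², impossible since c < 1; so 1−α > 0. By the sharp Poincaré inequality on H^1_0 of an interval of length L, ∫(u')² ≥ (π/L)²∫u² with equality for the first sine mode sin(π(x−x₀)/L) (x₀ the left endpoint), so the inequality holds for all u iff (1−α)(π/L)² ≥ α − c, i.e. α ≤ ((π/L)² + c)/((π/L)² + 1) = (1 + c(L/π)²)/(1 + (L/π)²). With (π/L)² = 9*π^2 and c = 1/4, the largest admissible constant is α = ((π/L)² + c)/((π/L)² + 1).
Simplifying, α = (1 + 36*π^2)/(4*(1 + 9*π^2)).


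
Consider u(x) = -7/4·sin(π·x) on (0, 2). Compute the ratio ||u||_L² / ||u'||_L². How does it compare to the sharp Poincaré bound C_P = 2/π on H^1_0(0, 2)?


||u||_L² / ||u'||_L² = 1/π < C_P = 2/π.

u(x) = -7/4·sin(π·x), so u'(x) = -7*π*cos(π*x)/4.
Writing u(x) = A·sin(kπx/L) with A = -7/4 and k = 2, use ∫_0^L sin²(kπx/L) dx = L/2 and ∫_0^L cos²(kπx/L) dx = L/2.
u² = 49/16·sin²(π·x) and (u')² = 49*π^2/16·cos²(π·x), and each of sin², cos² integrates to L/2 = 1 over (0, 2).
∫_0^2 u² dx = 49/16, so ||u||_L² = 7/4.
∫_0^2 (u')² dx = 49*π^2/16, so ||u'||_L² = 7*π/4.
Ratio ||u||_L² / ||u'||_L² = 1/π.
Sharp Poincaré constant on H^1_0(0, 2) is C_P = L/π = 2/π, achieved by sin(π/2·x).
This is the k = 2 harmonic; the ratio L/(kπ) is strictly less than C_P = L/π, consistent with the sharp inequality ||u||_L² ≤ C_P ||u'||_L².


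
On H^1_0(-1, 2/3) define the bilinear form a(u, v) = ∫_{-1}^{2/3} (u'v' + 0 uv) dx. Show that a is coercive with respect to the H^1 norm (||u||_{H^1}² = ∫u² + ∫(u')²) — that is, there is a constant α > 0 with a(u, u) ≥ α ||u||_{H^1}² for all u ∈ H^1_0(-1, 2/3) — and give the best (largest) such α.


α = 9*π^2/(25 + 9*π^2)

Coercivity of a(·,·) on H^1_0(-1, 2/3) means a(u, u) ≥ α ||u||_{H^1}² for every u ∈ H^1_0.
The interval has length L = 5/3, and Poincaré/coercivity depend only on L. Here a(u, u) = ∫(u')² + (0)·∫u².
Here c = 0, so a(u,u) = ∫(u')² alone. The condition a(u,u) ≥ α||u||_{H^1}² reads (1−α)∫(u')² ≥ (α−c)∫u². Any admissible α is ≤ 1 (rapidly oscillating u have ∫u²/∫(u')² → 0), and α = 1 would force 0 ≥ (1−c)∫u², impossible since c < 1; so 1−α > 0. By the sharp Poincaré inequality on H^1_0 of an interval of length L, ∫(u')² ≥ (π/L)²∫u² with equality for the first sine mode sin(π(x−x₀)/L) (x₀ the left endpoint), so the inequality holds for all u iff (1−α)(π/L)² ≥ α − c, i.e. α ≤ ((π/L)² + c)/((π/L)² + 1) = (1 + c(L/π)²)/(1 + (L/π)²). (Direct route, valid since c ≤ 0: Poincaré gives c∫u² ≥ c(L/π)²∫(u')², so a(u,u) ≥ (1 + c(L/π)²)∫(u')², while ||u||_{H^1}² ≤ (1 + (L/π)²)∫(u')²; dividing yields the same α.) With (π/L)² = 9*π^2/25 and c = 0, the largest admissible constant is α = ((π/L)² + c)/((π/L)² + 1).
Simplifying, α = 9*π^2/(25 + 9*π^2).


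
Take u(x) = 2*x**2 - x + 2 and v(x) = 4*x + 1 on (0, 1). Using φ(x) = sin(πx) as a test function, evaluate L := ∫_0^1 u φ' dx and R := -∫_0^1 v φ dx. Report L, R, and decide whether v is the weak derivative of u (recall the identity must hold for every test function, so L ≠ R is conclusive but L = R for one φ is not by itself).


LHS = -2/π, RHS = -6/π. No, v is not the weak derivative of u.

u(x) = 2*x**2 - x + 2, classical derivative u'(x) = 4*x - 1.
φ(x) = sin(πx), so φ'(x) = π*cos(π*x).
Note φ(0) = φ(1) = 0, so the boundary term u·φ vanishes.
LHS = ∫_0^1 u(x) φ'(x) dx = ∫_0^1 (2*π*x^2*cos(π*x) - π*x*cos(π*x) + 2*π*cos(π*x)) dx. Term by term:
  ∫_0^1 2*π*cos(π*x) dx = 0;  ∫_0^1 -π*x*cos(π*x) dx = 2/π;  ∫_0^1 2*π*x^2*cos(π*x) dx = -4/π.
Sum: 0 + 2/π − 4/π = -2/π.
So LHS = -2/π.
∫_0^1 v(x) φ(x) dx = ∫_0^1 (4*x*sin(π*x) + sin(π*x)) dx. Term by term:
  ∫_0^1 4*x*sin(π*x) dx = 4/π;  ∫_0^1 sin(π*x) dx = 2/π.
Sum: 4/π + 2/π = 6/π.
So RHS = -∫_0^1 v(x) φ(x) dx = -6/π.
LHS − RHS = 4/π ≠ 0, so the identity fails.
(For a valid weak derivative the identity must hold for EVERY test function, in particular this one. The failure shows v is NOT the weak derivative of u.)
Correct weak derivative would be u'(x) = 4*x - 1.


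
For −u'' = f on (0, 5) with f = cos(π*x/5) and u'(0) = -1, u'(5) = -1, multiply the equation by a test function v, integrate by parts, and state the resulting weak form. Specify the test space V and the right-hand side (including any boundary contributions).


V = H^1(0, 5) (v unrestricted at boundary; u is determined up to an additive constant); weak form: ∫_0^5 u'v' dx = ∫_0^5 (cos(π*x/5)) v dx − v(5) + v(0) for all v ∈ V.

Multiply both sides by a test function v and integrate from 0 to 5:
  ∫_0^5 −u''(x) v(x) dx = ∫_0^5 f(x) v(x) dx.
Integrate the LHS by parts once:
  ∫_0^5 −u'' v dx = −[u'(x) v(x)]_0^5 + ∫_0^5 u'(x) v'(x) dx.
Thus ∫_0^5 u'(x) v'(x) dx = ∫_0^5 f(x) v(x) dx + [u'(x) v(x)]_0^5.
Choose V so that boundary terms are either known or forced to vanish.
u has inhomogeneous Neumann u'(0) = -1, u'(5) = -1. [u' v]_0^5 = (-1)·v(5) − (-1)·v(0) = − v(5) + v(0). Take V = H^1(0, 5); boundary term becomes part of RHS.
Weak formulation: find u (satisfying any essential BC) such that ∫_0^5 u'(x) v'(x) dx = ∫_0^5 f v dx − v(5) + v(0) for all v ∈ V (Neumann data are natural BCs: they enter the RHS as boundary terms).
Substituting f(x) = cos(π*x/5), the right-hand side is ∫_0^5 (cos(π*x/5)) v dx − v(5) + v(0).
Compatibility check (pure Neumann): taking v ≡ 1 ∈ V gives 0 = ∫_0^5 f dx + (-1) − (-1), i.e. ∫_0^5 f dx must equal u'(0) − u'(5) = 0. Indeed ∫_0^5 (cos(π*x/5)) dx = 0, so the data are compatible. The solution is then unique only up to an additive constant (fix it e.g. by requiring ∫_0^5 u dx = 0).


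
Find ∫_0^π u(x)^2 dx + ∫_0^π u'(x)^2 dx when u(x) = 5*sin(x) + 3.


||u||_{H^1(0,π)}^2 = 60 + 34*π

u'(x) = 5*cos(x).
Expand u² and (u')² and integrate term by term on (0, π), using: for integers n ≥ 1, ∫_0^π sin²(nx) dx = ∫_0^π cos²(nx) dx = π/2; for n ≠ n', ∫_0^π sin(nx)sin(n'x) dx = ∫_0^π cos(nx)cos(n'x) dx = 0; and by product-to-sum, ∫_0^π sin(nx)cos(n'x) dx = ½∫_0^π [sin((n+n')x) + sin((n−n')x)] dx, which is 0 when n+n' is even and 2n/(n²−n'²) when n+n' is odd (it need not vanish on (0, π)). For the constant mode: ∫_0^π 1 dx = π, ∫_0^π cos(nx) dx = 0, ∫_0^π sin(nx) dx = (1−(−1)^n)/n.
  u² squared terms: (3)²·∫1 dx = 9·π = 9*π;  (5)²·∫sin(x)² dx = 25·π/2 = 25*π/2.
  u² cross terms: 2·(3)·(5)·∫1·sin(x) dx = 30·(2) = 60.
  So ∫_0^π u² dx = 9*π + 25*π/2 + 60 = 60 + 43*π/2.
  (u')² squared terms: (5)²·∫cos(x)² dx = 25·π/2 = 25*π/2.
  So ∫_0^π (u')² dx = 25*π/2.
||u||_{H^1}^2 = (60 + 43*π/2) + (25*π/2) = 60 + 34*π.


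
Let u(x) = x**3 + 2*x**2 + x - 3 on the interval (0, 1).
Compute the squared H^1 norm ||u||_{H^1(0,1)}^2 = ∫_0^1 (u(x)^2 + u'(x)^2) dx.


||u||_{H^1}^2 = 1007/42

The H^1 norm (squared) on an interval (0, L) is
  ||u||_{H^1}^2 = ∫_0^L u(x)^2 dx + ∫_0^L u'(x)^2 dx.
Compute u'(x) = 3*x**2 + 4*x + 1.
Then u(x)^2 = x**6 + 4*x**5 + 6*x**4 - 2*x**3 - 11*x**2 - 6*x + 9 and u'(x)^2 = 9*x**4 + 24*x**3 + 22*x**2 + 8*x + 1.
Integrate each monomial from 0 to 1 using ∫_0^1 c·x^n dx = c·1^(n+1)/(n+1):
  ∫_0^1 u(x)^2 dx = ∫_0^1 (x^6 + 4*x^5 + 6*x^4 - 2*x^3 - 11*x^2 - 6*x + 9) dx. Term by term:
    ∫_0^1 x^6 dx = 1/7;  ∫_0^1 4*x^5 dx = 2/3;  ∫_0^1 6*x^4 dx = 6/5;
    ∫_0^1 -2*x^3 dx = -1/2;  ∫_0^1 -11*x^2 dx = -11/3;  ∫_0^1 -6*x dx = -3;
    ∫_0^1 9 dx = 9.
  Sum: 1/7 + 2/3 + 6/5 − 1/2 − 11/3 − 3 + 9 = 269/70.
  ∫_0^1 u'(x)^2 dx = ∫_0^1 (9*x^4 + 24*x^3 + 22*x^2 + 8*x + 1) dx. Term by term:
    ∫_0^1 9*x^4 dx = 9/5;  ∫_0^1 24*x^3 dx = 6;  ∫_0^1 22*x^2 dx = 22/3;
    ∫_0^1 8*x dx = 4;  ∫_0^1 1 dx = 1.
  Sum: 9/5 + 6 + 22/3 + 4 + 1 = 302/15.
Adding: ||u||_{H^1}^2 = 269/70 + 302/15 = 1007/42.


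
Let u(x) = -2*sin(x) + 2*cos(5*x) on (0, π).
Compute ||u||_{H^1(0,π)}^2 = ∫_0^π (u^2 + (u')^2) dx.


||u||_{H^1(0,π)}^2 = 56*π

u'(x) = -10*sin(5*x) - 2*cos(x).
Expand u² and (u')² and integrate term by term on (0, π), using: for integers n ≥ 1, ∫_0^π sin²(nx) dx = ∫_0^π cos²(nx) dx = π/2; for n ≠ n', ∫_0^π sin(nx)sin(n'x) dx = ∫_0^π cos(nx)cos(n'x) dx = 0; and by product-to-sum, ∫_0^π sin(nx)cos(n'x) dx = ½∫_0^π [sin((n+n')x) + sin((n−n')x)] dx, which is 0 when n+n' is even and 2n/(n²−n'²) when n+n' is odd (it need not vanish on (0, π)).
  u² squared terms: (-2)²·∫sin(x)² dx = 4·π/2 = 2*π;  (2)²·∫cos(5x)² dx = 4·π/2 = 2*π.
  u² cross terms: 2·(-2)·(2)·∫sin(x)·cos(5x) dx = -8·(0) = 0.
  So ∫_0^π u² dx = 2*π + 2*π + 0 = 4*π.
  (u')² squared terms: (-10)²·∫sin(5x)² dx = 100·π/2 = 50*π;  (-2)²·∫cos(x)² dx = 4·π/2 = 2*π.
  (u')² cross terms: 2·(-10)·(-2)·∫sin(5x)·cos(x) dx = 40·(0) = 0.
  So ∫_0^π (u')² dx = 50*π + 2*π + 0 = 52*π.
||u||_{H^1}^2 = (4*π) + (52*π) = 56*π.


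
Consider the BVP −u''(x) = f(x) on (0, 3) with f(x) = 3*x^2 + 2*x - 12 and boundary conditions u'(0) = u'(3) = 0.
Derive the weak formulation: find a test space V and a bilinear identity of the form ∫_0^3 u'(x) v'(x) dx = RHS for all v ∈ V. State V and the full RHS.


V = H^1(0, 3) (no boundary constraint on v; u is determined up to an additive constant); weak form: ∫_0^3 u'v' dx = ∫_0^3 (3*x^2 + 2*x - 12) v dx for all v ∈ V.

Multiply both sides by a test function v and integrate from 0 to 3:
  ∫_0^3 −u''(x) v(x) dx = ∫_0^3 f(x) v(x) dx.
Integrate the LHS by parts once:
  ∫_0^3 −u'' v dx = −[u'(x) v(x)]_0^3 + ∫_0^3 u'(x) v'(x) dx.
Thus ∫_0^3 u'(x) v'(x) dx = ∫_0^3 f(x) v(x) dx + [u'(x) v(x)]_0^3.
Choose V so that boundary terms are either known or forced to vanish.
u has homogeneous Neumann: u'(0) = u'(3) = 0. So [u' v]_0^3 = 0·v(3) − 0·v(0) = 0 for any v; take V = H^1(0, 3).
Weak formulation: find u (satisfying any essential BC) such that ∫_0^3 u'(x) v'(x) dx = ∫_0^3 f v dx for all v ∈ V (homogeneous Neumann, so boundary terms vanish).
Substituting f(x) = 3*x^2 + 2*x - 12, the right-hand side is ∫_0^3 (3*x^2 + 2*x - 12) v dx.
Compatibility check (pure Neumann): taking v ≡ 1 ∈ V gives 0 = ∫_0^3 f dx + (0) − (0), i.e. ∫_0^3 f dx must equal u'(0) − u'(3) = 0. Indeed ∫_0^3 (3*x^2 + 2*x - 12) dx = 0, so the data are compatible. The solution is then unique only up to an additive constant (fix it e.g. by requiring ∫_0^3 u dx = 0).


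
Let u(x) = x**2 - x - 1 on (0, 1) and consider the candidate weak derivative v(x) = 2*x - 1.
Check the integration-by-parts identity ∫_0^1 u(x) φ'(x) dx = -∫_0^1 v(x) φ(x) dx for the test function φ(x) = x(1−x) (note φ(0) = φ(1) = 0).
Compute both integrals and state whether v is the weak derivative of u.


LHS = 0, RHS = 0. Yes, v = u' weakly.

u(x) = x**2 - x - 1, classical derivative u'(x) = 2*x - 1.
φ(x) = x(1−x), so φ'(x) = 1 - 2*x.
Note φ(0) = φ(1) = 0, so the boundary term u·φ vanishes.
LHS = ∫_0^1 u(x) φ'(x) dx = ∫_0^1 (-2*x^3 + 3*x^2 + x - 1) dx. Term by term:
  ∫_0^1 -2*x^3 dx = -1/2;  ∫_0^1 3*x^2 dx = 1;  ∫_0^1 x dx = 1/2;
  ∫_0^1 -1 dx = -1.
Sum: -1/2 + 1 + 1/2 − 1 = 0.
So LHS = 0.
∫_0^1 v(x) φ(x) dx = ∫_0^1 (-2*x^3 + 3*x^2 - x) dx. Term by term:
  ∫_0^1 -2*x^3 dx = -1/2;  ∫_0^1 3*x^2 dx = 1;  ∫_0^1 -x dx = -1/2.
Sum: -1/2 + 1 − 1/2 = 0.
So RHS = -∫_0^1 v(x) φ(x) dx = 0.
LHS = RHS, so the identity holds for this test φ.
Moreover u is smooth here and v(x) = u'(x) = 2*x - 1 pointwise, so the identity holds for every test function. Hence v is the weak derivative of u.


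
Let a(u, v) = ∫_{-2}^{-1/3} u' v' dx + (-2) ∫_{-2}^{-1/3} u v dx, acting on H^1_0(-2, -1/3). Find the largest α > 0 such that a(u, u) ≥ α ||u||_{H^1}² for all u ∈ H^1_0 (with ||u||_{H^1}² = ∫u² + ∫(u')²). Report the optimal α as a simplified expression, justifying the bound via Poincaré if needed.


α = (-50 + 9*π^2)/(25 + 9*π^2)

Coercivity of a(·,·) on H^1_0(-2, -1/3) means a(u, u) ≥ α ||u||_{H^1}² for every u ∈ H^1_0.
The interval has length L = 5/3, and Poincaré/coercivity depend only on L. Here a(u, u) = ∫(u')² + (-2)·∫u².
Here c = -2 < 0 with |c| < (π/L)² = 9*π^2/25, so coercivity still holds. The condition a(u,u) ≥ α||u||_{H^1}² reads (1−α)∫(u')² ≥ (α−c)∫u². Any admissible α is ≤ 1 (rapidly oscillating u have ∫u²/∫(u')² → 0), and α = 1 would force 0 ≥ (1−c)∫u², impossible since c < 1; so 1−α > 0. By the sharp Poincaré inequality on H^1_0 of an interval of length L, ∫(u')² ≥ (π/L)²∫u² with equality for the first sine mode sin(π(x−x₀)/L) (x₀ the left endpoint), so the inequality holds for all u iff (1−α)(π/L)² ≥ α − c, i.e. α ≤ ((π/L)² + c)/((π/L)² + 1) = (1 + c(L/π)²)/(1 + (L/π)²). (Direct route, valid since c ≤ 0: Poincaré gives c∫u² ≥ c(L/π)²∫(u')², so a(u,u) ≥ (1 + c(L/π)²)∫(u')², while ||u||_{H^1}² ≤ (1 + (L/π)²)∫(u')²; dividing yields the same α.) With (π/L)² = 9*π^2/25 and c = -2, the largest admissible constant is α = ((π/L)² + c)/((π/L)² + 1).
Simplifying, α = (-50 + 9*π^2)/(25 + 9*π^2).


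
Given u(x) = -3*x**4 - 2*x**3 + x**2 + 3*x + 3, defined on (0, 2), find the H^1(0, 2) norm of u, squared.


||u||_{H^1}^2 = 146096/35

The H^1 norm (squared) on an interval (0, L) is
  ||u||_{H^1}^2 = ∫_0^L u(x)^2 dx + ∫_0^L u'(x)^2 dx.
Compute u'(x) = -12*x**3 - 6*x**2 + 2*x + 3.
Then u(x)^2 = 9*x**8 + 12*x**7 - 2*x**6 - 22*x**5 - 29*x**4 - 6*x**3 + 15*x**2 + 18*x + 9 and u'(x)^2 = 144*x**6 + 144*x**5 - 12*x**4 - 96*x**3 - 32*x**2 + 12*x + 9.
Integrate each monomial from 0 to 2 using ∫_0^2 c·x^n dx = c·2^(n+1)/(n+1):
  ∫_0^2 u(x)^2 dx = ∫_0^2 (9*x^8 + 12*x^7 - 2*x^6 - 22*x^5 - 29*x^4 - 6*x^3 + 15*x^2 + 18*x + 9) dx. Term by term:
    ∫_0^2 9*x^8 dx = 512;  ∫_0^2 12*x^7 dx = 384;  ∫_0^2 -2*x^6 dx = -256/7;
    ∫_0^2 -22*x^5 dx = -704/3;  ∫_0^2 -29*x^4 dx = -928/5;  ∫_0^2 -6*x^3 dx = -24;
    ∫_0^2 15*x^2 dx = 40;  ∫_0^2 18*x dx = 36;  ∫_0^2 9 dx = 18.
  Sum: 512 + 384 − 256/7 − 704/3 − 928/5 − 24 + 40 + 36 + 18 = 53462/105.
  ∫_0^2 u'(x)^2 dx = ∫_0^2 (144*x^6 + 144*x^5 - 12*x^4 - 96*x^3 - 32*x^2 + 12*x + 9) dx. Term by term:
    ∫_0^2 144*x^6 dx = 18432/7;  ∫_0^2 144*x^5 dx = 1536;  ∫_0^2 -12*x^4 dx = -384/5;
    ∫_0^2 -96*x^3 dx = -384;  ∫_0^2 -32*x^2 dx = -256/3;  ∫_0^2 12*x dx = 24;
    ∫_0^2 9 dx = 18.
  Sum: 18432/7 + 1536 − 384/5 − 384 − 256/3 + 24 + 18 = 384826/105.
Adding: ||u||_{H^1}^2 = 53462/105 + 384826/105 = 146096/35.


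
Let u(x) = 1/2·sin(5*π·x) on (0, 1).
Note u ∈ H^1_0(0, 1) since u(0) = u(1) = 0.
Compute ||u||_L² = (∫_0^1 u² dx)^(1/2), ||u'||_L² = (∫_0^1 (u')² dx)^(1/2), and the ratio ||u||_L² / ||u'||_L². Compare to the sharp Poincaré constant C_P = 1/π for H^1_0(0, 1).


||u||_L² / ||u'||_L² = 1/(5*π) < C_P = 1/π.

u(x) = 1/2·sin(5*π·x), so u'(x) = 5*π*cos(5*π*x)/2.
Writing u(x) = A·sin(kπx/L) with A = 1/2 and k = 5, use ∫_0^L sin²(kπx/L) dx = L/2 and ∫_0^L cos²(kπx/L) dx = L/2.
u² = 1/4·sin²(5*π·x) and (u')² = 25*π^2/4·cos²(5*π·x), and each of sin², cos² integrates to L/2 = 1/2 over (0, 1).
∫_0^1 u² dx = 1/8, so ||u||_L² = sqrt(2)/4.
∫_0^1 (u')² dx = 25*π^2/8, so ||u'||_L² = 5*sqrt(2)*π/4.
Ratio ||u||_L² / ||u'||_L² = 1/(5*π).
Sharp Poincaré constant on H^1_0(0, 1) is C_P = L/π = 1/π, achieved by sin(π·x).
This is the k = 5 harmonic; the ratio L/(kπ) is strictly less than C_P = L/π, consistent with the sharp inequality ||u||_L² ≤ C_P ||u'||_L².


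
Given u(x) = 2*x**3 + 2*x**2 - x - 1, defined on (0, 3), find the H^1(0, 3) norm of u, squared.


||u||_{H^1}^2 = 166926/35

The H^1 norm (squared) on an interval (0, L) is
  ||u||_{H^1}^2 = ∫_0^L u(x)^2 dx + ∫_0^L u'(x)^2 dx.
Compute u'(x) = 6*x**2 + 4*x - 1.
Then u(x)^2 = 4*x**6 + 8*x**5 - 8*x**3 - 3*x**2 + 2*x + 1 and u'(x)^2 = 36*x**4 + 48*x**3 + 4*x**2 - 8*x + 1.
Integrate each monomial from 0 to 3 using ∫_0^3 c·x^n dx = c·3^(n+1)/(n+1):
  ∫_0^3 u(x)^2 dx = ∫_0^3 (4*x^6 + 8*x^5 - 8*x^3 - 3*x^2 + 2*x + 1) dx. Term by term:
    ∫_0^3 4*x^6 dx = 8748/7;  ∫_0^3 8*x^5 dx = 972;  ∫_0^3 -8*x^3 dx = -162;
    ∫_0^3 -3*x^2 dx = -27;  ∫_0^3 2*x dx = 9;  ∫_0^3 1 dx = 3.
  Sum: 8748/7 + 972 − 162 − 27 + 9 + 3 = 14313/7.
  ∫_0^3 u'(x)^2 dx = ∫_0^3 (36*x^4 + 48*x^3 + 4*x^2 - 8*x + 1) dx. Term by term:
    ∫_0^3 36*x^4 dx = 8748/5;  ∫_0^3 48*x^3 dx = 972;  ∫_0^3 4*x^2 dx = 36;
    ∫_0^3 -8*x dx = -36;  ∫_0^3 1 dx = 3.
  Sum: 8748/5 + 972 + 36 − 36 + 3 = 13623/5.
Adding: ||u||_{H^1}^2 = 14313/7 + 13623/5 = 166926/35.


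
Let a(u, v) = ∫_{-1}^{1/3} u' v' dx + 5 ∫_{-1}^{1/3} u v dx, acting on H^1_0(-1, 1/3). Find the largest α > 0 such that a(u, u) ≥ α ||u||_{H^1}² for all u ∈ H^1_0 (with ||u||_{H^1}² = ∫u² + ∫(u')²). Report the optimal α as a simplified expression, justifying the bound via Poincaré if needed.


α = 1

Coercivity of a(·,·) on H^1_0(-1, 1/3) means a(u, u) ≥ α ||u||_{H^1}² for every u ∈ H^1_0.
The interval has length L = 4/3, and Poincaré/coercivity depend only on L. Here a(u, u) = ∫(u')² + (5)·∫u².
Here c = 5 ≥ 1, so a(u,u) = ∫(u')² + c∫u² ≥ ∫(u')² + ∫u² = ||u||_{H^1}², i.e. α = 1 works. No larger α is possible: a(u,u) ≥ α||u||_{H^1}² means (1−α)∫(u')² ≥ (α−c)∫u², and for the modes u_n = sin(nπ(x−x₀)/L) (x₀ the left endpoint) one has ∫u_n²/∫(u_n')² = (L/(nπ))² → 0, so a(u_n,u_n)/||u_n||_{H^1}² → 1. Hence the optimal constant is α = 1.
Therefore α = 1.


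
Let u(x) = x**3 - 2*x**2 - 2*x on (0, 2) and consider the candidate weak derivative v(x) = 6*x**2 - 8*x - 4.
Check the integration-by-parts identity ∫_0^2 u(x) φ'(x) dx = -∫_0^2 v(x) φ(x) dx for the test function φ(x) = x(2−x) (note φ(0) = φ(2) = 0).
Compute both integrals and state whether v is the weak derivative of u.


LHS = 16/5, RHS = 32/5. No, v is not the weak derivative of u.

u(x) = x**3 - 2*x**2 - 2*x, classical derivative u'(x) = 3*x**2 - 4*x - 2.
φ(x) = x(2−x), so φ'(x) = 2 - 2*x.
Note φ(0) = φ(2) = 0, so the boundary term u·φ vanishes.
LHS = ∫_0^2 u(x) φ'(x) dx = ∫_0^2 (-2*x^4 + 6*x^3 - 4*x) dx. Term by term:
  ∫_0^2 -2*x^4 dx = -64/5;  ∫_0^2 6*x^3 dx = 24;  ∫_0^2 -4*x dx = -8.
Sum: -64/5 + 24 − 8 = 16/5.
So LHS = 16/5.
∫_0^2 v(x) φ(x) dx = ∫_0^2 (-6*x^4 + 20*x^3 - 12*x^2 - 8*x) dx. Term by term:
  ∫_0^2 -6*x^4 dx = -192/5;  ∫_0^2 20*x^3 dx = 80;  ∫_0^2 -12*x^2 dx = -32;
  ∫_0^2 -8*x dx = -16.
Sum: -192/5 + 80 − 32 − 16 = -32/5.
So RHS = -∫_0^2 v(x) φ(x) dx = 32/5.
LHS − RHS = -16/5 ≠ 0, so the identity fails.
(For a valid weak derivative the identity must hold for EVERY test function, in particular this one. The failure shows v is NOT the weak derivative of u.)
Correct weak derivative would be u'(x) = 3*x**2 - 4*x - 2.


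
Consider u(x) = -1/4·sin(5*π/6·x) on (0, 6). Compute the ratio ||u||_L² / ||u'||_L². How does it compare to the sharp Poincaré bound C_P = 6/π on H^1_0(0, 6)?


||u||_L² / ||u'||_L² = 6/(5*π) < C_P = 6/π.

u(x) = -1/4·sin(5*π/6·x), so u'(x) = -5*π*cos(5*π*x/6)/24.
Writing u(x) = A·sin(kπx/L) with A = -1/4 and k = 5, use ∫_0^L sin²(kπx/L) dx = L/2 and ∫_0^L cos²(kπx/L) dx = L/2.
u² = 1/16·sin²(5*π/6·x) and (u')² = 25*π^2/576·cos²(5*π/6·x), and each of sin², cos² integrates to L/2 = 3 over (0, 6).
∫_0^6 u² dx = 3/16, so ||u||_L² = sqrt(3)/4.
∫_0^6 (u')² dx = 25*π^2/192, so ||u'||_L² = 5*sqrt(3)*π/24.
Ratio ||u||_L² / ||u'||_L² = 6/(5*π).
Sharp Poincaré constant on H^1_0(0, 6) is C_P = L/π = 6/π, achieved by sin(π/6·x).
This is the k = 5 harmonic; the ratio L/(kπ) is strictly less than C_P = L/π, consistent with the sharp inequality ||u||_L² ≤ C_P ||u'||_L².


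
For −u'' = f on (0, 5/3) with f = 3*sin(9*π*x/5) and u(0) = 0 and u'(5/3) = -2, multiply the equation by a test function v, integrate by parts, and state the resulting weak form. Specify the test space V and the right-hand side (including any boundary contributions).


V = {v ∈ H^1(0, 5/3) : v(0) = 0} (test functions vanish at x = 0 where u is specified); weak form: ∫_0^5/3 u'v' dx = ∫_0^5/3 (3*sin(9*π*x/5)) v dx − 2·v(5/3) for all v ∈ V.

Multiply both sides by a test function v and integrate from 0 to 5/3:
  ∫_0^5/3 −u''(x) v(x) dx = ∫_0^5/3 f(x) v(x) dx.
Integrate the LHS by parts once:
  ∫_0^5/3 −u'' v dx = −[u'(x) v(x)]_0^5/3 + ∫_0^5/3 u'(x) v'(x) dx.
Thus ∫_0^5/3 u'(x) v'(x) dx = ∫_0^5/3 f(x) v(x) dx + [u'(x) v(x)]_0^5/3.
Choose V so that boundary terms are either known or forced to vanish.
Mixed BC: u(0) = 0 (Dirichlet) and u'(5/3) = -2 (Neumann). Define V = {v ∈ H^1(0, 5/3) : v(0) = 0}. Then [u' v]_0^5/3 = u'(5/3)·v(5/3) − u'(0)·0 = − 2·v(5/3).
Weak formulation: find u (satisfying any essential BC) such that ∫_0^5/3 u'(x) v'(x) dx = ∫_0^5/3 f v dx − 2·v(5/3) for all v ∈ V (Dirichlet at 0 absorbed into V; Neumann datum at x = 5/3 contributes the boundary term).
Substituting f(x) = 3*sin(9*π*x/5), the right-hand side is ∫_0^5/3 (3*sin(9*π*x/5)) v dx − 2·v(5/3).


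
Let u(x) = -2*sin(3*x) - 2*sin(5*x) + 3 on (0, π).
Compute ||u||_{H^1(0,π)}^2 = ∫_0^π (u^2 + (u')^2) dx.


||u||_{H^1(0,π)}^2 = -64/5 + 81*π

u'(x) = -6*cos(3*x) - 10*cos(5*x).
Expand u² and (u')² and integrate term by term on (0, π), using: for integers n ≥ 1, ∫_0^π sin²(nx) dx = ∫_0^π cos²(nx) dx = π/2; for n ≠ n', ∫_0^π sin(nx)sin(n'x) dx = ∫_0^π cos(nx)cos(n'x) dx = 0; and by product-to-sum, ∫_0^π sin(nx)cos(n'x) dx = ½∫_0^π [sin((n+n')x) + sin((n−n')x)] dx, which is 0 when n+n' is even and 2n/(n²−n'²) when n+n' is odd (it need not vanish on (0, π)). For the constant mode: ∫_0^π 1 dx = π, ∫_0^π cos(nx) dx = 0, ∫_0^π sin(nx) dx = (1−(−1)^n)/n.
  u² squared terms: (3)²·∫1 dx = 9·π = 9*π;  (-2)²·∫sin(3x)² dx = 4·π/2 = 2*π;  (-2)²·∫sin(5x)² dx = 4·π/2 = 2*π.
  u² cross terms: 2·(3)·(-2)·∫1·sin(3x) dx = -12·(2/3) = -8;  2·(3)·(-2)·∫1·sin(5x) dx = -12·(2/5) = -24/5;  2·(-2)·(-2)·∫sin(3x)·sin(5x) dx = 8·(0) = 0.
  So ∫_0^π u² dx = 9*π + 2*π + 2*π − 8 − 24/5 + 0 = -64/5 + 13*π.
  (u')² squared terms: (-10)²·∫cos(5x)² dx = 100·π/2 = 50*π;  (-6)²·∫cos(3x)² dx = 36·π/2 = 18*π.
  (u')² cross terms: 2·(-10)·(-6)·∫cos(5x)·cos(3x) dx = 120·(0) = 0.
  So ∫_0^π (u')² dx = 50*π + 18*π + 0 = 68*π.
||u||_{H^1}^2 = (-64/5 + 13*π) + (68*π) = -64/5 + 81*π.


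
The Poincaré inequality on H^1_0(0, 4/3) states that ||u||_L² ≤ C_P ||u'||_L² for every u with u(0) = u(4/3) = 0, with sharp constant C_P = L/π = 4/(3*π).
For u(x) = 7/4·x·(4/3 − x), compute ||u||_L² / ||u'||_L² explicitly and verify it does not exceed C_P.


||u||_L² / ||u'||_L² = 2*sqrt(10)/15 < C_P = 4/(3*π).

u(x) = 7/4·x·(4/3 − x), so u'(x) = 7/3 - 7*x/2.
u(x) = 7/4·x·(4/3 − x) vanishes at x = 0 and x = 4/3, so u ∈ H^1_0(0, 4/3). Differentiate via the product rule and integrate the resulting polynomials term by term.
  ∫_0^4/3 u² dx = ∫_0^4/3 (49*x^4/16 - 49*x^3/6 + 49*x^2/9) dx. Term by term:
    ∫_0^4/3 49*x^4/16 dx = 3136/1215;  ∫_0^4/3 -49*x^3/6 dx = -1568/243;  ∫_0^4/3 49*x^2/9 dx = 3136/729.
  Sum: 3136/1215 − 1568/243 + 3136/729 = 1568/3645.
  ∫_0^4/3 (u')² dx = ∫_0^4/3 (49*x^2/4 - 49*x/3 + 49/9) dx. Term by term:
    ∫_0^4/3 49*x^2/4 dx = 784/81;  ∫_0^4/3 -49*x/3 dx = -392/27;  ∫_0^4/3 49/9 dx = 196/27.
  Sum: 784/81 − 392/27 + 196/27 = 196/81.
∫_0^4/3 u² dx = 1568/3645, so ||u||_L² = 28*sqrt(10)/135.
∫_0^4/3 (u')² dx = 196/81, so ||u'||_L² = 14/9.
Ratio ||u||_L² / ||u'||_L² = 2*sqrt(10)/15.
Sharp Poincaré constant on H^1_0(0, 4/3) is C_P = L/π = 4/(3*π), achieved by sin(3*π/4·x).
A polynomial bump cannot attain the sharp Poincaré constant (only the first sine eigenfunction does), so the ratio is strictly less than C_P, consistent with ||u||_L² ≤ C_P ||u'||_L².


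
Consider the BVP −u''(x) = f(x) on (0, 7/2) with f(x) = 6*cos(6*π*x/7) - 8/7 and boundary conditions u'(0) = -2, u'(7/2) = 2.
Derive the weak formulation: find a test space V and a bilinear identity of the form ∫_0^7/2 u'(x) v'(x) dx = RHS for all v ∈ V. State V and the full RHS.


V = H^1(0, 7/2) (v unrestricted at boundary; u is determined up to an additive constant); weak form: ∫_0^7/2 u'v' dx = ∫_0^7/2 (6*cos(6*π*x/7) - 8/7) v dx + 2·v(7/2) + 2·v(0) for all v ∈ V.

Multiply both sides by a test function v and integrate from 0 to 7/2:
  ∫_0^7/2 −u''(x) v(x) dx = ∫_0^7/2 f(x) v(x) dx.
Integrate the LHS by parts once:
  ∫_0^7/2 −u'' v dx = −[u'(x) v(x)]_0^7/2 + ∫_0^7/2 u'(x) v'(x) dx.
Thus ∫_0^7/2 u'(x) v'(x) dx = ∫_0^7/2 f(x) v(x) dx + [u'(x) v(x)]_0^7/2.
Choose V so that boundary terms are either known or forced to vanish.
u has inhomogeneous Neumann u'(0) = -2, u'(7/2) = 2. [u' v]_0^7/2 = (2)·v(7/2) − (-2)·v(0) = 2·v(7/2) + 2·v(0). Take V = H^1(0, 7/2); boundary term becomes part of RHS.
Weak formulation: find u (satisfying any essential BC) such that ∫_0^7/2 u'(x) v'(x) dx = ∫_0^7/2 f v dx + 2·v(7/2) + 2·v(0) for all v ∈ V (Neumann data are natural BCs: they enter the RHS as boundary terms).
Substituting f(x) = 6*cos(6*π*x/7) - 8/7, the right-hand side is ∫_0^7/2 (6*cos(6*π*x/7) - 8/7) v dx + 2·v(7/2) + 2·v(0).
Compatibility check (pure Neumann): taking v ≡ 1 ∈ V gives 0 = ∫_0^7/2 f dx + (2) − (-2), i.e. ∫_0^7/2 f dx must equal u'(0) − u'(7/2) = -4. Indeed ∫_0^7/2 (6*cos(6*π*x/7) - 8/7) dx = -4, so the data are compatible. The solution is then unique only up to an additive constant (fix it e.g. by requiring ∫_0^7/2 u dx = 0).


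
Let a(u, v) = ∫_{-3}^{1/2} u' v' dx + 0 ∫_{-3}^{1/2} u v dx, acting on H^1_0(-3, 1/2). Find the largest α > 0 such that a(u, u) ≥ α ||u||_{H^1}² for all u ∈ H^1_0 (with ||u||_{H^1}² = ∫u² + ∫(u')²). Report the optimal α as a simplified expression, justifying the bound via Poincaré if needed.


α = 4*π^2/(4*π^2 + 49)

Coercivity of a(·,·) on H^1_0(-3, 1/2) means a(u, u) ≥ α ||u||_{H^1}² for every u ∈ H^1_0.
The interval has length L = 7/2, and Poincaré/coercivity depend only on L. Here a(u, u) = ∫(u')² + (0)·∫u².
Here c = 0, so a(u,u) = ∫(u')² alone. The condition a(u,u) ≥ α||u||_{H^1}² reads (1−α)∫(u')² ≥ (α−c)∫u². Any admissible α is ≤ 1 (rapidly oscillating u have ∫u²/∫(u')² → 0), and α = 1 would force 0 ≥ (1−c)∫u², impossible since c < 1; so 1−α > 0. By the sharp Poincaré inequality on H^1_0 of an interval of length L, ∫(u')² ≥ (π/L)²∫u² with equality for the first sine mode sin(π(x−x₀)/L) (x₀ the left endpoint), so the inequality holds for all u iff (1−α)(π/L)² ≥ α − c, i.e. α ≤ ((π/L)² + c)/((π/L)² + 1) = (1 + c(L/π)²)/(1 + (L/π)²). (Direct route, valid since c ≤ 0: Poincaré gives c∫u² ≥ c(L/π)²∫(u')², so a(u,u) ≥ (1 + c(L/π)²)∫(u')², while ||u||_{H^1}² ≤ (1 + (L/π)²)∫(u')²; dividing yields the same α.) With (π/L)² = 4*π^2/49 and c = 0, the largest admissible constant is α = ((π/L)² + c)/((π/L)² + 1).
Simplifying, α = 4*π^2/(4*π^2 + 49).


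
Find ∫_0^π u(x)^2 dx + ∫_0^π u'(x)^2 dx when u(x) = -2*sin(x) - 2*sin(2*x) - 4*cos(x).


||u||_{H^1(0,π)}^2 = 128/3 + 30*π

u'(x) = 4*sin(x) - 2*cos(x) - 4*cos(2*x).
Expand u² and (u')² and integrate term by term on (0, π), using: for integers n ≥ 1, ∫_0^π sin²(nx) dx = ∫_0^π cos²(nx) dx = π/2; for n ≠ n', ∫_0^π sin(nx)sin(n'x) dx = ∫_0^π cos(nx)cos(n'x) dx = 0; and by product-to-sum, ∫_0^π sin(nx)cos(n'x) dx = ½∫_0^π [sin((n+n')x) + sin((n−n')x)] dx, which is 0 when n+n' is even and 2n/(n²−n'²) when n+n' is odd (it need not vanish on (0, π)).
  u² squared terms: (-4)²·∫cos(x)² dx = 16·π/2 = 8*π;  (-2)²·∫sin(x)² dx = 4·π/2 = 2*π;  (-2)²·∫sin(2x)² dx = 4·π/2 = 2*π.
  u² cross terms: 2·(-4)·(-2)·∫cos(x)·sin(x) dx = 16·(0) = 0;  2·(-4)·(-2)·∫cos(x)·sin(2x) dx = 16·(4/3) = 64/3;  2·(-2)·(-2)·∫sin(x)·sin(2x) dx = 8·(0) = 0.
  So ∫_0^π u² dx = 8*π + 2*π + 2*π + 0 + 64/3 + 0 = 64/3 + 12*π.
  (u')² squared terms: (-4)²·∫cos(2x)² dx = 16·π/2 = 8*π;  (-2)²·∫cos(x)² dx = 4·π/2 = 2*π;  (4)²·∫sin(x)² dx = 16·π/2 = 8*π.
  (u')² cross terms: 2·(-4)·(-2)·∫cos(2x)·cos(x) dx = 16·(0) = 0;  2·(-4)·(4)·∫cos(2x)·sin(x) dx = -32·(-2/3) = 64/3;  2·(-2)·(4)·∫cos(x)·sin(x) dx = -16·(0) = 0.
  So ∫_0^π (u')² dx = 8*π + 2*π + 8*π + 0 + 64/3 + 0 = 64/3 + 18*π.
||u||_{H^1}^2 = (64/3 + 12*π) + (64/3 + 18*π) = 128/3 + 30*π.
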